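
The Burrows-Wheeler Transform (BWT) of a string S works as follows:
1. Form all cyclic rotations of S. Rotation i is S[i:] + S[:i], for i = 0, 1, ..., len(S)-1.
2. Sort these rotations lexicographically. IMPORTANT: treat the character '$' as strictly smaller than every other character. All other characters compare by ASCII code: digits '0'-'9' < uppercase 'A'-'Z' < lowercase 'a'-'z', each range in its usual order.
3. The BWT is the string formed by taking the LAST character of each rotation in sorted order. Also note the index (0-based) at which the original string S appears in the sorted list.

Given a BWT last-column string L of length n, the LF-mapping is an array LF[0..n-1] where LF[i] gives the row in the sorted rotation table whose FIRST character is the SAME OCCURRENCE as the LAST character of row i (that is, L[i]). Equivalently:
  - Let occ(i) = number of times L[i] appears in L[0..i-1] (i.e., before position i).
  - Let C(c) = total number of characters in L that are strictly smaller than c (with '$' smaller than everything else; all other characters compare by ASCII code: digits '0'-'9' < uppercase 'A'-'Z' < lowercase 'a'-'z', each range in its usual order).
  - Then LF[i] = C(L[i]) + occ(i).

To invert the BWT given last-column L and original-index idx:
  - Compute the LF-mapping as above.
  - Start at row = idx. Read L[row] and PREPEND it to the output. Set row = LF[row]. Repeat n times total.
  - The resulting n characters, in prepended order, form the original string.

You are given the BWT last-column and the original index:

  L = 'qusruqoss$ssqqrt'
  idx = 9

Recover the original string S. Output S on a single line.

Answer: sruorqqtuqssssq$

Derivation:
LF mapping: 2 14 8 6 15 3 1 9 10 0 11 12 4 5 7 13
Walk LF starting at row 9, prepending L[row]:
  step 1: row=9, L[9]='$', prepend. Next row=LF[9]=0
  step 2: row=0, L[0]='q', prepend. Next row=LF[0]=2
  step 3: row=2, L[2]='s', prepend. Next row=LF[2]=8
  step 4: row=8, L[8]='s', prepend. Next row=LF[8]=10
  step 5: row=10, L[10]='s', prepend. Next row=LF[10]=11
  step 6: row=11, L[11]='s', prepend. Next row=LF[11]=12
  step 7: row=12, L[12]='q', prepend. Next row=LF[12]=4
  step 8: row=4, L[4]='u', prepend. Next row=LF[4]=15
  step 9: row=15, L[15]='t', prepend. Next row=LF[15]=13
  step 10: row=13, L[13]='q', prepend. Next row=LF[13]=5
  step 11: row=5, L[5]='q', prepend. Next row=LF[5]=3
  step 12: row=3, L[3]='r', prepend. Next row=LF[3]=6
  step 13: row=6, L[6]='o', prepend. Next row=LF[6]=1
  step 14: row=1, L[1]='u', prepend. Next row=LF[1]=14
  step 15: row=14, L[14]='r', prepend. Next row=LF[14]=7
  step 16: row=7, L[7]='s', prepend. Next row=LF[7]=9
Reversed output: sruorqqtuqssssq$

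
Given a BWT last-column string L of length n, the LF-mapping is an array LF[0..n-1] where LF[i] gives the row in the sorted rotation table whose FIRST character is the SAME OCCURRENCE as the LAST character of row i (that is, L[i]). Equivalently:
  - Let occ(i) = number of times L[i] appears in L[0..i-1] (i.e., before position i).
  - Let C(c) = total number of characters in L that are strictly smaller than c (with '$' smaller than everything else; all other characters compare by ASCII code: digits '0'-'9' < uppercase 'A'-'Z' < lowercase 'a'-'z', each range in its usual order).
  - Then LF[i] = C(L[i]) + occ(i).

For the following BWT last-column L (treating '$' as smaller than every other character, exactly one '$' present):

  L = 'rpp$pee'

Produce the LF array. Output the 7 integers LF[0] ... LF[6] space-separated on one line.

Answer: 6 3 4 0 5 1 2

Derivation:
Char counts: '$':1, 'e':2, 'p':3, 'r':1
C (first-col start): C('$')=0, C('e')=1, C('p')=3, C('r')=6
L[0]='r': occ=0, LF[0]=C('r')+0=6+0=6
L[1]='p': occ=0, LF[1]=C('p')+0=3+0=3
L[2]='p': occ=1, LF[2]=C('p')+1=3+1=4
L[3]='$': occ=0, LF[3]=C('$')+0=0+0=0
L[4]='p': occ=2, LF[4]=C('p')+2=3+2=5
L[5]='e': occ=0, LF[5]=C('e')+0=1+0=1
L[6]='e': occ=1, LF[6]=C('e')+1=1+1=2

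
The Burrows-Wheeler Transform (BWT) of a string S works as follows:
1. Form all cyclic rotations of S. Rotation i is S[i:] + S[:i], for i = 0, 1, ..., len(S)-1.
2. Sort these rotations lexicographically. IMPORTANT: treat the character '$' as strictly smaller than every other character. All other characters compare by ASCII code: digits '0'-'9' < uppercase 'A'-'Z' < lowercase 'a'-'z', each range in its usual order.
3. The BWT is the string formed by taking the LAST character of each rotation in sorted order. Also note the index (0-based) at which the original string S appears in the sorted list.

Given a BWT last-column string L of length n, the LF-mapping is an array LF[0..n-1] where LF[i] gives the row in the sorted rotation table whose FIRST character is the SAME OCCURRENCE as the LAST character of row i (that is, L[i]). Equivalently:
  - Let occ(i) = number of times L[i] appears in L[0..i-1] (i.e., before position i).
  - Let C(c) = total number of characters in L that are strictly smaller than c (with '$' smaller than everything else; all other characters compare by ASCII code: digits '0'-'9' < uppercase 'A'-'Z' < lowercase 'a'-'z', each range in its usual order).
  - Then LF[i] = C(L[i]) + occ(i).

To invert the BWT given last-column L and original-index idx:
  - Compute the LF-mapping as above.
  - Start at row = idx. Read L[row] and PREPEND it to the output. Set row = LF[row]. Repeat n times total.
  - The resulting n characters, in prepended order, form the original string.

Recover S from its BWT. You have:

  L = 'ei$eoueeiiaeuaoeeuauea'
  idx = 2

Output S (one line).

Answer: aiaeieeoauueuoieeeaue$

Derivation:
LF mapping: 5 13 0 6 16 18 7 8 14 15 1 9 19 2 17 10 11 20 3 21 12 4
Walk LF starting at row 2, prepending L[row]:
  step 1: row=2, L[2]='$', prepend. Next row=LF[2]=0
  step 2: row=0, L[0]='e', prepend. Next row=LF[0]=5
  step 3: row=5, L[5]='u', prepend. Next row=LF[5]=18
  step 4: row=18, L[18]='a', prepend. Next row=LF[18]=3
  step 5: row=3, L[3]='e', prepend. Next row=LF[3]=6
  step 6: row=6, L[6]='e', prepend. Next row=LF[6]=7
  step 7: row=7, L[7]='e', prepend. Next row=LF[7]=8
  step 8: row=8, L[8]='i', prepend. Next row=LF[8]=14
  step 9: row=14, L[14]='o', prepend. Next row=LF[14]=17
  step 10: row=17, L[17]='u', prepend. Next row=LF[17]=20
  step 11: row=20, L[20]='e', prepend. Next row=LF[20]=12
  step 12: row=12, L[12]='u', prepend. Next row=LF[12]=19
  step 13: row=19, L[19]='u', prepend. Next row=LF[19]=21
  step 14: row=21, L[21]='a', prepend. Next row=LF[21]=4
  step 15: row=4, L[4]='o', prepend. Next row=LF[4]=16
  step 16: row=16, L[16]='e', prepend. Next row=LF[16]=11
  step 17: row=11, L[11]='e', prepend. Next row=LF[11]=9
  step 18: row=9, L[9]='i', prepend. Next row=LF[9]=15
  step 19: row=15, L[15]='e', prepend. Next row=LF[15]=10
  step 20: row=10, L[10]='a', prepend. Next row=LF[10]=1
  step 21: row=1, L[1]='i', prepend. Next row=LF[1]=13
  step 22: row=13, L[13]='a', prepend. Next row=LF[13]=2
Reversed output: aiaeieeoauueuoieeeaue$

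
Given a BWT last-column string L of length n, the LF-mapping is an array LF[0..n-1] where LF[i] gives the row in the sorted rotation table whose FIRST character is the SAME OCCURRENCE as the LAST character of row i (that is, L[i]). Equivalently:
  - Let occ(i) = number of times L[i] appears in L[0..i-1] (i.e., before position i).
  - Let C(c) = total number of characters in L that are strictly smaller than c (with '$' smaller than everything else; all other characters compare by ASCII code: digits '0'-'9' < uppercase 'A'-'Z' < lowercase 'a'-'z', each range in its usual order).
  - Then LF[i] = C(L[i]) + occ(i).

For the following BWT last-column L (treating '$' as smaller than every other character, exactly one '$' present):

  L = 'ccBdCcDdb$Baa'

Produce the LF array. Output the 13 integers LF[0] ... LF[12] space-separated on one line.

Char counts: '$':1, 'B':2, 'C':1, 'D':1, 'a':2, 'b':1, 'c':3, 'd':2
C (first-col start): C('$')=0, C('B')=1, C('C')=3, C('D')=4, C('a')=5, C('b')=7, C('c')=8, C('d')=11
L[0]='c': occ=0, LF[0]=C('c')+0=8+0=8
L[1]='c': occ=1, LF[1]=C('c')+1=8+1=9
L[2]='B': occ=0, LF[2]=C('B')+0=1+0=1
L[3]='d': occ=0, LF[3]=C('d')+0=11+0=11
L[4]='C': occ=0, LF[4]=C('C')+0=3+0=3
L[5]='c': occ=2, LF[5]=C('c')+2=8+2=10
L[6]='D': occ=0, LF[6]=C('D')+0=4+0=4
L[7]='d': occ=1, LF[7]=C('d')+1=11+1=12
L[8]='b': occ=0, LF[8]=C('b')+0=7+0=7
L[9]='$': occ=0, LF[9]=C('$')+0=0+0=0
L[10]='B': occ=1, LF[10]=C('B')+1=1+1=2
L[11]='a': occ=0, LF[11]=C('a')+0=5+0=5
L[12]='a': occ=1, LF[12]=C('a')+1=5+1=6

Answer: 8 9 1 11 3 10 4 12 7 0 2 5 6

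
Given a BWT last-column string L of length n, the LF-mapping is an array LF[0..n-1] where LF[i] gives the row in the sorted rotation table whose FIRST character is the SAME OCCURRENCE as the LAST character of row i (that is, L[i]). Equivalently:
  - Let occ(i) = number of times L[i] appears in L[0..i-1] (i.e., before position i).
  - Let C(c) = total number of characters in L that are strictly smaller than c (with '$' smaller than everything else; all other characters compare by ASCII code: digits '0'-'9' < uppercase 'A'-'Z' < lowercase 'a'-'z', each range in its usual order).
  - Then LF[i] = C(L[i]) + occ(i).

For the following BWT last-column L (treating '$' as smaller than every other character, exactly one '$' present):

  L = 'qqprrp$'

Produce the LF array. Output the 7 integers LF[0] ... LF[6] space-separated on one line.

Answer: 3 4 1 5 6 2 0

Derivation:
Char counts: '$':1, 'p':2, 'q':2, 'r':2
C (first-col start): C('$')=0, C('p')=1, C('q')=3, C('r')=5
L[0]='q': occ=0, LF[0]=C('q')+0=3+0=3
L[1]='q': occ=1, LF[1]=C('q')+1=3+1=4
L[2]='p': occ=0, LF[2]=C('p')+0=1+0=1
L[3]='r': occ=0, LF[3]=C('r')+0=5+0=5
L[4]='r': occ=1, LF[4]=C('r')+1=5+1=6
L[5]='p': occ=1, LF[5]=C('p')+1=1+1=2
L[6]='$': occ=0, LF[6]=C('$')+0=0+0=0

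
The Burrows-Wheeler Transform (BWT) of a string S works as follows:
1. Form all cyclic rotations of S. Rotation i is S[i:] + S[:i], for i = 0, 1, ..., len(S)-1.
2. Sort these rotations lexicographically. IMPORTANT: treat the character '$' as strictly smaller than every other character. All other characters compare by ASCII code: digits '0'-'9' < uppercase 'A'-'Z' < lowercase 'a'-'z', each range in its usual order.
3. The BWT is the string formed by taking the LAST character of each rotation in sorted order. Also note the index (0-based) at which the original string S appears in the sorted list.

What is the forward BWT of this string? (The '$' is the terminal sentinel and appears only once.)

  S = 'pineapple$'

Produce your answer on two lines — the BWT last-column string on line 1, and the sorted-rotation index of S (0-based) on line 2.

Answer: eelnppi$pa
7

Derivation:
All 10 rotations (rotation i = S[i:]+S[:i]):
  rot[0] = pineapple$
  rot[1] = ineapple$p
  rot[2] = neapple$pi
  rot[3] = eapple$pin
  rot[4] = apple$pine
  rot[5] = pple$pinea
  rot[6] = ple$pineap
  rot[7] = le$pineapp
  rot[8] = e$pineappl
  rot[9] = $pineapple
Sorted (with $ < everything):
  sorted[0] = $pineapple  (last char: 'e')
  sorted[1] = apple$pine  (last char: 'e')
  sorted[2] = e$pineappl  (last char: 'l')
  sorted[3] = eapple$pin  (last char: 'n')
  sorted[4] = ineapple$p  (last char: 'p')
  sorted[5] = le$pineapp  (last char: 'p')
  sorted[6] = neapple$pi  (last char: 'i')
  sorted[7] = pineapple$  (last char: '$')
  sorted[8] = ple$pineap  (last char: 'p')
  sorted[9] = pple$pinea  (last char: 'a')
Last column: eelnppi$pa
Original string S is at sorted index 7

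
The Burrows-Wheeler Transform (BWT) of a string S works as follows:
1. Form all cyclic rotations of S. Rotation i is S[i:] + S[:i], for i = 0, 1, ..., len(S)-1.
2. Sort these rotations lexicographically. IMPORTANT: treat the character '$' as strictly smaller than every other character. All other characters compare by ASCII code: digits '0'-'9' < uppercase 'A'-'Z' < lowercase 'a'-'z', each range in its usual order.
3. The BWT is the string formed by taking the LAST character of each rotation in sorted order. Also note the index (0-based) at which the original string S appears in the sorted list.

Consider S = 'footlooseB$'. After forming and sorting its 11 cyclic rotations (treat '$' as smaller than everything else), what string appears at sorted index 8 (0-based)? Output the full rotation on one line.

All 11 rotations (rotation i = S[i:]+S[:i]):
  rot[0] = footlooseB$
  rot[1] = ootlooseB$f
  rot[2] = otlooseB$fo
  rot[3] = tlooseB$foo
  rot[4] = looseB$foot
  rot[5] = ooseB$footl
  rot[6] = oseB$footlo
  rot[7] = seB$footloo
  rot[8] = eB$footloos
  rot[9] = B$footloose
  rot[10] = $footlooseB
Sorted (with $ < everything):
  sorted[0] = $footlooseB
  sorted[1] = B$footloose
  sorted[2] = eB$footloos
  sorted[3] = footlooseB$
  sorted[4] = looseB$foot
  sorted[5] = ooseB$footl
  sorted[6] = ootlooseB$f
  sorted[7] = oseB$footlo
  sorted[8] = otlooseB$fo
  sorted[9] = seB$footloo
  sorted[10] = tlooseB$foo
sorted[8] = otlooseB$fo

Answer: otlooseB$fo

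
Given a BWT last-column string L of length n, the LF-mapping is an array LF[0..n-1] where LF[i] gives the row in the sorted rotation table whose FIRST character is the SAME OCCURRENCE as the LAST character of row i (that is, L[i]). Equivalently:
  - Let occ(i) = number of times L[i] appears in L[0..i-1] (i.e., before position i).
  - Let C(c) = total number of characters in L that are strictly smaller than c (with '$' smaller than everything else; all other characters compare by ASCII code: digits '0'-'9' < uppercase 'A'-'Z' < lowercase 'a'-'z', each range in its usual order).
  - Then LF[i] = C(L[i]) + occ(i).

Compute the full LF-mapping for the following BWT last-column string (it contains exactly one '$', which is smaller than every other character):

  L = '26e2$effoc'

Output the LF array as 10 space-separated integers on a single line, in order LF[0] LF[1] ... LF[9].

Answer: 1 3 5 2 0 6 7 8 9 4

Derivation:
Char counts: '$':1, '2':2, '6':1, 'c':1, 'e':2, 'f':2, 'o':1
C (first-col start): C('$')=0, C('2')=1, C('6')=3, C('c')=4, C('e')=5, C('f')=7, C('o')=9
L[0]='2': occ=0, LF[0]=C('2')+0=1+0=1
L[1]='6': occ=0, LF[1]=C('6')+0=3+0=3
L[2]='e': occ=0, LF[2]=C('e')+0=5+0=5
L[3]='2': occ=1, LF[3]=C('2')+1=1+1=2
L[4]='$': occ=0, LF[4]=C('$')+0=0+0=0
L[5]='e': occ=1, LF[5]=C('e')+1=5+1=6
L[6]='f': occ=0, LF[6]=C('f')+0=7+0=7
L[7]='f': occ=1, LF[7]=C('f')+1=7+1=8
L[8]='o': occ=0, LF[8]=C('o')+0=9+0=9
L[9]='c': occ=0, LF[9]=C('c')+0=4+0=4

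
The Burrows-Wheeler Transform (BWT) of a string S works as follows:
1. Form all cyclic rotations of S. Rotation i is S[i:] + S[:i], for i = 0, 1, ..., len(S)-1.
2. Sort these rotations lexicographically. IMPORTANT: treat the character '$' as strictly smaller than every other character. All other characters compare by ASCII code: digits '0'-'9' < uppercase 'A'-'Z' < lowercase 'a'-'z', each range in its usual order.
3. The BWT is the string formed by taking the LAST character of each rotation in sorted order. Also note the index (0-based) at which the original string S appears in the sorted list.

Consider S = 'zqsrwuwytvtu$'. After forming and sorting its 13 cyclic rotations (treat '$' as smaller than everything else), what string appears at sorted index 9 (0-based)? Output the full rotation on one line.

All 13 rotations (rotation i = S[i:]+S[:i]):
  rot[0] = zqsrwuwytvtu$
  rot[1] = qsrwuwytvtu$z
  rot[2] = srwuwytvtu$zq
  rot[3] = rwuwytvtu$zqs
  rot[4] = wuwytvtu$zqsr
  rot[5] = uwytvtu$zqsrw
  rot[6] = wytvtu$zqsrwu
  rot[7] = ytvtu$zqsrwuw
  rot[8] = tvtu$zqsrwuwy
  rot[9] = vtu$zqsrwuwyt
  rot[10] = tu$zqsrwuwytv
  rot[11] = u$zqsrwuwytvt
  rot[12] = $zqsrwuwytvtu
Sorted (with $ < everything):
  sorted[0] = $zqsrwuwytvtu
  sorted[1] = qsrwuwytvtu$z
  sorted[2] = rwuwytvtu$zqs
  sorted[3] = srwuwytvtu$zq
  sorted[4] = tu$zqsrwuwytv
  sorted[5] = tvtu$zqsrwuwy
  sorted[6] = u$zqsrwuwytvt
  sorted[7] = uwytvtu$zqsrw
  sorted[8] = vtu$zqsrwuwyt
  sorted[9] = wuwytvtu$zqsr
  sorted[10] = wytvtu$zqsrwu
  sorted[11] = ytvtu$zqsrwuw
  sorted[12] = zqsrwuwytvtu$
sorted[9] = wuwytvtu$zqsr

Answer: wuwytvtu$zqsr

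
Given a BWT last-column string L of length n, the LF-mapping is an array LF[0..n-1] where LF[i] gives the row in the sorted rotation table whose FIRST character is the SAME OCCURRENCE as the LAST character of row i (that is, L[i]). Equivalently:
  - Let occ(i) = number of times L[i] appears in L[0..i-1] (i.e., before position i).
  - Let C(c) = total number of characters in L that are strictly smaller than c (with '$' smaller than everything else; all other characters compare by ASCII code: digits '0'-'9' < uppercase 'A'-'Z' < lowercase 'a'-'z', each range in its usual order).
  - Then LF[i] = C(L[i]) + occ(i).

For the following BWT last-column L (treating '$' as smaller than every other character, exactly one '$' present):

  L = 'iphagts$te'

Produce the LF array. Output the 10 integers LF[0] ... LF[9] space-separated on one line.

Answer: 5 6 4 1 3 8 7 0 9 2

Derivation:
Char counts: '$':1, 'a':1, 'e':1, 'g':1, 'h':1, 'i':1, 'p':1, 's':1, 't':2
C (first-col start): C('$')=0, C('a')=1, C('e')=2, C('g')=3, C('h')=4, C('i')=5, C('p')=6, C('s')=7, C('t')=8
L[0]='i': occ=0, LF[0]=C('i')+0=5+0=5
L[1]='p': occ=0, LF[1]=C('p')+0=6+0=6
L[2]='h': occ=0, LF[2]=C('h')+0=4+0=4
L[3]='a': occ=0, LF[3]=C('a')+0=1+0=1
L[4]='g': occ=0, LF[4]=C('g')+0=3+0=3
L[5]='t': occ=0, LF[5]=C('t')+0=8+0=8
L[6]='s': occ=0, LF[6]=C('s')+0=7+0=7
L[7]='$': occ=0, LF[7]=C('$')+0=0+0=0
L[8]='t': occ=1, LF[8]=C('t')+1=8+1=9
L[9]='e': occ=0, LF[9]=C('e')+0=2+0=2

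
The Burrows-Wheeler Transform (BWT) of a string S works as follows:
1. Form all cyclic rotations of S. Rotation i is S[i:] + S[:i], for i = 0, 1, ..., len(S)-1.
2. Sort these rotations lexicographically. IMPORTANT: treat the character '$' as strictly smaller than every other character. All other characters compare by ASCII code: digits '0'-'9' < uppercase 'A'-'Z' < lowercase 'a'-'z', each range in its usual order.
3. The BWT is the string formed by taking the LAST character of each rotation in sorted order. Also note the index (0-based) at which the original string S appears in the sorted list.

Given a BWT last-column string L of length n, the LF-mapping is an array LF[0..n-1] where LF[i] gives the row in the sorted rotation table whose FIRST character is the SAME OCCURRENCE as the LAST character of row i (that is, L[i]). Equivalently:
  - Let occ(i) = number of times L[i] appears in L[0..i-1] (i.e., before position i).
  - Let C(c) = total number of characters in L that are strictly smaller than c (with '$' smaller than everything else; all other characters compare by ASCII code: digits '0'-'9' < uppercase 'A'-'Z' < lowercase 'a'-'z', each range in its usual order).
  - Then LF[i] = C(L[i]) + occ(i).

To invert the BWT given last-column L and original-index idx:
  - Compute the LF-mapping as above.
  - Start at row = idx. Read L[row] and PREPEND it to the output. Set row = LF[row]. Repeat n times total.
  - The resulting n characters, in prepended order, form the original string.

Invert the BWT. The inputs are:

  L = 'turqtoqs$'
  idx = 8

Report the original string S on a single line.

Answer: uostrqqt$

Derivation:
LF mapping: 6 8 4 2 7 1 3 5 0
Walk LF starting at row 8, prepending L[row]:
  step 1: row=8, L[8]='$', prepend. Next row=LF[8]=0
  step 2: row=0, L[0]='t', prepend. Next row=LF[0]=6
  step 3: row=6, L[6]='q', prepend. Next row=LF[6]=3
  step 4: row=3, L[3]='q', prepend. Next row=LF[3]=2
  step 5: row=2, L[2]='r', prepend. Next row=LF[2]=4
  step 6: row=4, L[4]='t', prepend. Next row=LF[4]=7
  step 7: row=7, L[7]='s', prepend. Next row=LF[7]=5
  step 8: row=5, L[5]='o', prepend. Next row=LF[5]=1
  step 9: row=1, L[1]='u', prepend. Next row=LF[1]=8
Reversed output: uostrqqt$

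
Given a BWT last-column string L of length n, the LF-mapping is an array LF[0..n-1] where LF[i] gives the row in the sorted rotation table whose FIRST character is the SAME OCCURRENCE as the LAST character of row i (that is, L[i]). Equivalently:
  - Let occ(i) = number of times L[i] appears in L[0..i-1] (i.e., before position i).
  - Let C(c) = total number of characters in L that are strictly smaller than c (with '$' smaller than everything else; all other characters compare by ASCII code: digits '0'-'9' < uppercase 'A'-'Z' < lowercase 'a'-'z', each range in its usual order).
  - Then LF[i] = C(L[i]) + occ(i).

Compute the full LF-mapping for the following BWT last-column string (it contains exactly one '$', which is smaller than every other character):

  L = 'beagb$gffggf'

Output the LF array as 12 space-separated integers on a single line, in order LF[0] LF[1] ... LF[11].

Char counts: '$':1, 'a':1, 'b':2, 'e':1, 'f':3, 'g':4
C (first-col start): C('$')=0, C('a')=1, C('b')=2, C('e')=4, C('f')=5, C('g')=8
L[0]='b': occ=0, LF[0]=C('b')+0=2+0=2
L[1]='e': occ=0, LF[1]=C('e')+0=4+0=4
L[2]='a': occ=0, LF[2]=C('a')+0=1+0=1
L[3]='g': occ=0, LF[3]=C('g')+0=8+0=8
L[4]='b': occ=1, LF[4]=C('b')+1=2+1=3
L[5]='$': occ=0, LF[5]=C('$')+0=0+0=0
L[6]='g': occ=1, LF[6]=C('g')+1=8+1=9
L[7]='f': occ=0, LF[7]=C('f')+0=5+0=5
L[8]='f': occ=1, LF[8]=C('f')+1=5+1=6
L[9]='g': occ=2, LF[9]=C('g')+2=8+2=10
L[10]='g': occ=3, LF[10]=C('g')+3=8+3=11
L[11]='f': occ=2, LF[11]=C('f')+2=5+2=7

Answer: 2 4 1 8 3 0 9 5 6 10 11 7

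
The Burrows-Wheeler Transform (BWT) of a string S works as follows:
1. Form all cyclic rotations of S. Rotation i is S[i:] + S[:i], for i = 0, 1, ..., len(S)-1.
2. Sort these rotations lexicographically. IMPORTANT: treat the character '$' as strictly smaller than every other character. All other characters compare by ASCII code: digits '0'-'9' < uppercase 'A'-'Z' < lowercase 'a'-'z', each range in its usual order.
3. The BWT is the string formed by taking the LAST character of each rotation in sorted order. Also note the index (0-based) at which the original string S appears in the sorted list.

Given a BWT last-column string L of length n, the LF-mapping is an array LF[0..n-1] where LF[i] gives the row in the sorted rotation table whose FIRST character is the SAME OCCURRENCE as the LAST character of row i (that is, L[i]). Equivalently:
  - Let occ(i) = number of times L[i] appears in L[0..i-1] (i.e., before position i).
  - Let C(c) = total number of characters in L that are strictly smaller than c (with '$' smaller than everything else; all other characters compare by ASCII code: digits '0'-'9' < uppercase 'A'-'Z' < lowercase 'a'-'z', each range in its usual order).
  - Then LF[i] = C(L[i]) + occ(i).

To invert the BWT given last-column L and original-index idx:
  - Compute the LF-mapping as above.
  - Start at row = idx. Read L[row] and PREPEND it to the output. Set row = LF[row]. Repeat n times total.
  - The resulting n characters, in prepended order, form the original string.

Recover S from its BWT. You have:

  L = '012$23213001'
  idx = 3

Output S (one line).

LF mapping: 1 4 7 0 8 10 9 5 11 2 3 6
Walk LF starting at row 3, prepending L[row]:
  step 1: row=3, L[3]='$', prepend. Next row=LF[3]=0
  step 2: row=0, L[0]='0', prepend. Next row=LF[0]=1
  step 3: row=1, L[1]='1', prepend. Next row=LF[1]=4
  step 4: row=4, L[4]='2', prepend. Next row=LF[4]=8
  step 5: row=8, L[8]='3', prepend. Next row=LF[8]=11
  step 6: row=11, L[11]='1', prepend. Next row=LF[11]=6
  step 7: row=6, L[6]='2', prepend. Next row=LF[6]=9
  step 8: row=9, L[9]='0', prepend. Next row=LF[9]=2
  step 9: row=2, L[2]='2', prepend. Next row=LF[2]=7
  step 10: row=7, L[7]='1', prepend. Next row=LF[7]=5
  step 11: row=5, L[5]='3', prepend. Next row=LF[5]=10
  step 12: row=10, L[10]='0', prepend. Next row=LF[10]=3
Reversed output: 03120213210$

Answer: 03120213210$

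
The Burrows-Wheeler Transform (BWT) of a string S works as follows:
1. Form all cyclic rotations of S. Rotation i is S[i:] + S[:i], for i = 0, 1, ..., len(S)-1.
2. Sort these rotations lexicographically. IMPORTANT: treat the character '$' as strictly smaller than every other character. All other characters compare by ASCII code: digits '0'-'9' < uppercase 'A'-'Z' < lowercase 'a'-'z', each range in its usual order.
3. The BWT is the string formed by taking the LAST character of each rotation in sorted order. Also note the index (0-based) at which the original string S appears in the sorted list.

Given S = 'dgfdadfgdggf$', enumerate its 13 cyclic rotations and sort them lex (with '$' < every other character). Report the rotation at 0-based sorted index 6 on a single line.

Answer: f$dgfdadfgdgg

Derivation:
All 13 rotations (rotation i = S[i:]+S[:i]):
  rot[0] = dgfdadfgdggf$
  rot[1] = gfdadfgdggf$d
  rot[2] = fdadfgdggf$dg
  rot[3] = dadfgdggf$dgf
  rot[4] = adfgdggf$dgfd
  rot[5] = dfgdggf$dgfda
  rot[6] = fgdggf$dgfdad
  rot[7] = gdggf$dgfdadf
  rot[8] = dggf$dgfdadfg
  rot[9] = ggf$dgfdadfgd
  rot[10] = gf$dgfdadfgdg
  rot[11] = f$dgfdadfgdgg
  rot[12] = $dgfdadfgdggf
Sorted (with $ < everything):
  sorted[0] = $dgfdadfgdggf
  sorted[1] = adfgdggf$dgfd
  sorted[2] = dadfgdggf$dgf
  sorted[3] = dfgdggf$dgfda
  sorted[4] = dgfdadfgdggf$
  sorted[5] = dggf$dgfdadfg
  sorted[6] = f$dgfdadfgdgg
  sorted[7] = fdadfgdggf$dg
  sorted[8] = fgdggf$dgfdad
  sorted[9] = gdggf$dgfdadf
  sorted[10] = gf$dgfdadfgdg
  sorted[11] = gfdadfgdggf$d
  sorted[12] = ggf$dgfdadfgd
sorted[6] = f$dgfdadfgdgg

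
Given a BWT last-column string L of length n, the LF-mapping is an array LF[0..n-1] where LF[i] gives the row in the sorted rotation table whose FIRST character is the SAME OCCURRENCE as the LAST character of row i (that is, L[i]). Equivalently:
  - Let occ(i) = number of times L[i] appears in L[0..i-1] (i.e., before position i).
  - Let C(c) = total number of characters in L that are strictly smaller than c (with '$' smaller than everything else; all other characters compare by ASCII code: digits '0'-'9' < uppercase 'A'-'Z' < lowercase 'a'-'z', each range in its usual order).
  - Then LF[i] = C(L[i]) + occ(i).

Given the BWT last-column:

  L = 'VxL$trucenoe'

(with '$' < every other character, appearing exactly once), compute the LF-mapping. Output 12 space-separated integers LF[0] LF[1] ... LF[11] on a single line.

Char counts: '$':1, 'L':1, 'V':1, 'c':1, 'e':2, 'n':1, 'o':1, 'r':1, 't':1, 'u':1, 'x':1
C (first-col start): C('$')=0, C('L')=1, C('V')=2, C('c')=3, C('e')=4, C('n')=6, C('o')=7, C('r')=8, C('t')=9, C('u')=10, C('x')=11
L[0]='V': occ=0, LF[0]=C('V')+0=2+0=2
L[1]='x': occ=0, LF[1]=C('x')+0=11+0=11
L[2]='L': occ=0, LF[2]=C('L')+0=1+0=1
L[3]='$': occ=0, LF[3]=C('$')+0=0+0=0
L[4]='t': occ=0, LF[4]=C('t')+0=9+0=9
L[5]='r': occ=0, LF[5]=C('r')+0=8+0=8
L[6]='u': occ=0, LF[6]=C('u')+0=10+0=10
L[7]='c': occ=0, LF[7]=C('c')+0=3+0=3
L[8]='e': occ=0, LF[8]=C('e')+0=4+0=4
L[9]='n': occ=0, LF[9]=C('n')+0=6+0=6
L[10]='o': occ=0, LF[10]=C('o')+0=7+0=7
L[11]='e': occ=1, LF[11]=C('e')+1=4+1=5

Answer: 2 11 1 0 9 8 10 3 4 6 7 5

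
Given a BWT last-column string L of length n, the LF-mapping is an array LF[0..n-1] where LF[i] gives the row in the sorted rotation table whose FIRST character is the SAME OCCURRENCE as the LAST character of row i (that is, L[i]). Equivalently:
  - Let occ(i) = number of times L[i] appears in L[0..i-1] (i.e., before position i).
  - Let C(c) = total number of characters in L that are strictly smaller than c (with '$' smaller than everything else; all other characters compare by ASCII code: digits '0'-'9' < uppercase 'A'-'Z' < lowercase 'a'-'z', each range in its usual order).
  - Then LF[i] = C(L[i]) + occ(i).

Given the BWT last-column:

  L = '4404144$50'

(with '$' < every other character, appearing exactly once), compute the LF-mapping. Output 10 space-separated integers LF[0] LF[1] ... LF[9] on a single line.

Answer: 4 5 1 6 3 7 8 0 9 2

Derivation:
Char counts: '$':1, '0':2, '1':1, '4':5, '5':1
C (first-col start): C('$')=0, C('0')=1, C('1')=3, C('4')=4, C('5')=9
L[0]='4': occ=0, LF[0]=C('4')+0=4+0=4
L[1]='4': occ=1, LF[1]=C('4')+1=4+1=5
L[2]='0': occ=0, LF[2]=C('0')+0=1+0=1
L[3]='4': occ=2, LF[3]=C('4')+2=4+2=6
L[4]='1': occ=0, LF[4]=C('1')+0=3+0=3
L[5]='4': occ=3, LF[5]=C('4')+3=4+3=7
L[6]='4': occ=4, LF[6]=C('4')+4=4+4=8
L[7]='$': occ=0, LF[7]=C('$')+0=0+0=0
L[8]='5': occ=0, LF[8]=C('5')+0=9+0=9
L[9]='0': occ=1, LF[9]=C('0')+1=1+1=2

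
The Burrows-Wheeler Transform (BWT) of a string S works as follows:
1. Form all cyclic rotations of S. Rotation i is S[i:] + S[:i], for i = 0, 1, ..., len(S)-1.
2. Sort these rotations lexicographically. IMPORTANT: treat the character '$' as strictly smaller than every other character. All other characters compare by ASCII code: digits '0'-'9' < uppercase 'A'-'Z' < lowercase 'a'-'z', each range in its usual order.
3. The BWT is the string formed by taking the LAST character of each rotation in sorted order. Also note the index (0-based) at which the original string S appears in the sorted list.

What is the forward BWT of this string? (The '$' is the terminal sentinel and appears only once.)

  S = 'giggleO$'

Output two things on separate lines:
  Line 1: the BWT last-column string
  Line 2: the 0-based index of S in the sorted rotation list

All 8 rotations (rotation i = S[i:]+S[:i]):
  rot[0] = giggleO$
  rot[1] = iggleO$g
  rot[2] = ggleO$gi
  rot[3] = gleO$gig
  rot[4] = leO$gigg
  rot[5] = eO$giggl
  rot[6] = O$giggle
  rot[7] = $giggleO
Sorted (with $ < everything):
  sorted[0] = $giggleO  (last char: 'O')
  sorted[1] = O$giggle  (last char: 'e')
  sorted[2] = eO$giggl  (last char: 'l')
  sorted[3] = ggleO$gi  (last char: 'i')
  sorted[4] = giggleO$  (last char: '$')
  sorted[5] = gleO$gig  (last char: 'g')
  sorted[6] = iggleO$g  (last char: 'g')
  sorted[7] = leO$gigg  (last char: 'g')
Last column: Oeli$ggg
Original string S is at sorted index 4

Answer: Oeli$ggg
4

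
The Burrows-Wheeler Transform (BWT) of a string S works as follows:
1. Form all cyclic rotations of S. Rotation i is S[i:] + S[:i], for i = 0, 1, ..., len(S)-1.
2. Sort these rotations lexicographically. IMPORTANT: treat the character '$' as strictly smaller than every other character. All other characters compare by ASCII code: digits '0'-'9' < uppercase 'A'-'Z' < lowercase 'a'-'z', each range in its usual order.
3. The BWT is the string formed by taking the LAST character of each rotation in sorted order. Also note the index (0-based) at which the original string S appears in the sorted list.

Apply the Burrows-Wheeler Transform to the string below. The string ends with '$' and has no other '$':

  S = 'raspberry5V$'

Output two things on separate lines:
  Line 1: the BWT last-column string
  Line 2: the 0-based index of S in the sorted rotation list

Answer: Vy5rpbs$erar
7

Derivation:
All 12 rotations (rotation i = S[i:]+S[:i]):
  rot[0] = raspberry5V$
  rot[1] = aspberry5V$r
  rot[2] = spberry5V$ra
  rot[3] = pberry5V$ras
  rot[4] = berry5V$rasp
  rot[5] = erry5V$raspb
  rot[6] = rry5V$raspbe
  rot[7] = ry5V$raspber
  rot[8] = y5V$raspberr
  rot[9] = 5V$raspberry
  rot[10] = V$raspberry5
  rot[11] = $raspberry5V
Sorted (with $ < everything):
  sorted[0] = $raspberry5V  (last char: 'V')
  sorted[1] = 5V$raspberry  (last char: 'y')
  sorted[2] = V$raspberry5  (last char: '5')
  sorted[3] = aspberry5V$r  (last char: 'r')
  sorted[4] = berry5V$rasp  (last char: 'p')
  sorted[5] = erry5V$raspb  (last char: 'b')
  sorted[6] = pberry5V$ras  (last char: 's')
  sorted[7] = raspberry5V$  (last char: '$')
  sorted[8] = rry5V$raspbe  (last char: 'e')
  sorted[9] = ry5V$raspber  (last char: 'r')
  sorted[10] = spberry5V$ra  (last char: 'a')
  sorted[11] = y5V$raspberr  (last char: 'r')
Last column: Vy5rpbs$erar
Original string S is at sorted index 7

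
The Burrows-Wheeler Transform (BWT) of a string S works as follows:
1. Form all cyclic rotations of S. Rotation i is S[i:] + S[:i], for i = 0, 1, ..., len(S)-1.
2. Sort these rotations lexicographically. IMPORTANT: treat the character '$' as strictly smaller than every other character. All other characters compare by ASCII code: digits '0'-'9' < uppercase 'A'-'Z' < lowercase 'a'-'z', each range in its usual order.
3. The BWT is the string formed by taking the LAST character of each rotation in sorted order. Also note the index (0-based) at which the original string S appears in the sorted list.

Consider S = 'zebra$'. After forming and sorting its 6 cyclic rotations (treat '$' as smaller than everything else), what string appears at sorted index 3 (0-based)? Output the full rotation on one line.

Answer: ebra$z

Derivation:
All 6 rotations (rotation i = S[i:]+S[:i]):
  rot[0] = zebra$
  rot[1] = ebra$z
  rot[2] = bra$ze
  rot[3] = ra$zeb
  rot[4] = a$zebr
  rot[5] = $zebra
Sorted (with $ < everything):
  sorted[0] = $zebra
  sorted[1] = a$zebr
  sorted[2] = bra$ze
  sorted[3] = ebra$z
  sorted[4] = ra$zeb
  sorted[5] = zebra$
sorted[3] = ebra$z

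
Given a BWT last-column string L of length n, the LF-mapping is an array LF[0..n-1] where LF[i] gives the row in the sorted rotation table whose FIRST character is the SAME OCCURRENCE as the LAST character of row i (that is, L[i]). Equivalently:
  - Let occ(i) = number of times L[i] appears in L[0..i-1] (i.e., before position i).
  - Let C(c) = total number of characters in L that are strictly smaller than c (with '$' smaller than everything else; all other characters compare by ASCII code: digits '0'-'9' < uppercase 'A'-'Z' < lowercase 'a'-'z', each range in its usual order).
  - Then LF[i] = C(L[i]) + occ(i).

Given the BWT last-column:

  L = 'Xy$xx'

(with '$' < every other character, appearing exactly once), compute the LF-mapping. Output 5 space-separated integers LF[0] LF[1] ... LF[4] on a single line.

Answer: 1 4 0 2 3

Derivation:
Char counts: '$':1, 'X':1, 'x':2, 'y':1
C (first-col start): C('$')=0, C('X')=1, C('x')=2, C('y')=4
L[0]='X': occ=0, LF[0]=C('X')+0=1+0=1
L[1]='y': occ=0, LF[1]=C('y')+0=4+0=4
L[2]='$': occ=0, LF[2]=C('$')+0=0+0=0
L[3]='x': occ=0, LF[3]=C('x')+0=2+0=2
L[4]='x': occ=1, LF[4]=C('x')+1=2+1=3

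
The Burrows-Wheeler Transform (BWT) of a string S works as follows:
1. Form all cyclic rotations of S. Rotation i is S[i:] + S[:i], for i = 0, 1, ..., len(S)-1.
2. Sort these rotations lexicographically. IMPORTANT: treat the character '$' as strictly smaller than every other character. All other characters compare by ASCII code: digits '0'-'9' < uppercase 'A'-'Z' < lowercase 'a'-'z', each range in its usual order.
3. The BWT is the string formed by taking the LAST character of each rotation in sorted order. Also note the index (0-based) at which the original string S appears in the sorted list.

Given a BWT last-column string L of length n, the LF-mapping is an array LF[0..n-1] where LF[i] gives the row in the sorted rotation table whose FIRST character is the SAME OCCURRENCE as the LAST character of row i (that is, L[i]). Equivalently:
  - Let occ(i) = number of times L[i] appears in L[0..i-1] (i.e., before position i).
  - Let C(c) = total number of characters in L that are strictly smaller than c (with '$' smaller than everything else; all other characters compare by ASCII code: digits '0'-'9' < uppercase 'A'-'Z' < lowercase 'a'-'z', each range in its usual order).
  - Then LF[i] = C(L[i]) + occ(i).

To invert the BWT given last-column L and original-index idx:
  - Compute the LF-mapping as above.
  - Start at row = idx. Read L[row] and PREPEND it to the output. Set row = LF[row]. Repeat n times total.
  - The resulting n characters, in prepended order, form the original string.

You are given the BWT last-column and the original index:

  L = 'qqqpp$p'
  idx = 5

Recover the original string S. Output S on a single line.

LF mapping: 4 5 6 1 2 0 3
Walk LF starting at row 5, prepending L[row]:
  step 1: row=5, L[5]='$', prepend. Next row=LF[5]=0
  step 2: row=0, L[0]='q', prepend. Next row=LF[0]=4
  step 3: row=4, L[4]='p', prepend. Next row=LF[4]=2
  step 4: row=2, L[2]='q', prepend. Next row=LF[2]=6
  step 5: row=6, L[6]='p', prepend. Next row=LF[6]=3
  step 6: row=3, L[3]='p', prepend. Next row=LF[3]=1
  step 7: row=1, L[1]='q', prepend. Next row=LF[1]=5
Reversed output: qppqpq$

Answer: qppqpq$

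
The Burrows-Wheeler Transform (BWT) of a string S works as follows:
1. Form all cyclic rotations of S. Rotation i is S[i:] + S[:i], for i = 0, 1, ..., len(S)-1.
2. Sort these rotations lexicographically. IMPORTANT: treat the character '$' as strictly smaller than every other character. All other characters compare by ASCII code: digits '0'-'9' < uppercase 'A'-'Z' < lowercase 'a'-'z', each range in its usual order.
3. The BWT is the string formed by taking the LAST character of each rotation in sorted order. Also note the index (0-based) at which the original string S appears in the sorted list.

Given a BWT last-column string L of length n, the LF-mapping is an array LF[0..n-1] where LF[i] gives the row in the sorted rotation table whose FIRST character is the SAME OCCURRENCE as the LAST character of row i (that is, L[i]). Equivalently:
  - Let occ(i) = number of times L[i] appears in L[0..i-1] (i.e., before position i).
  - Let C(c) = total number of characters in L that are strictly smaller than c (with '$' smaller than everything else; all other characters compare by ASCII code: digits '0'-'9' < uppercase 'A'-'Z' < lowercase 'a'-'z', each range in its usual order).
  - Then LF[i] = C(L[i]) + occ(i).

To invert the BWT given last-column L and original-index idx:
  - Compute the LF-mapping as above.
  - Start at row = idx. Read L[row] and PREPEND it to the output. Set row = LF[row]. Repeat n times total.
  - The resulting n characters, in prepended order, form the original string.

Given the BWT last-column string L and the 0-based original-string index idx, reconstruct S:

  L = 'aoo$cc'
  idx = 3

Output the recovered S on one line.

LF mapping: 1 4 5 0 2 3
Walk LF starting at row 3, prepending L[row]:
  step 1: row=3, L[3]='$', prepend. Next row=LF[3]=0
  step 2: row=0, L[0]='a', prepend. Next row=LF[0]=1
  step 3: row=1, L[1]='o', prepend. Next row=LF[1]=4
  step 4: row=4, L[4]='c', prepend. Next row=LF[4]=2
  step 5: row=2, L[2]='o', prepend. Next row=LF[2]=5
  step 6: row=5, L[5]='c', prepend. Next row=LF[5]=3
Reversed output: cocoa$

Answer: cocoa$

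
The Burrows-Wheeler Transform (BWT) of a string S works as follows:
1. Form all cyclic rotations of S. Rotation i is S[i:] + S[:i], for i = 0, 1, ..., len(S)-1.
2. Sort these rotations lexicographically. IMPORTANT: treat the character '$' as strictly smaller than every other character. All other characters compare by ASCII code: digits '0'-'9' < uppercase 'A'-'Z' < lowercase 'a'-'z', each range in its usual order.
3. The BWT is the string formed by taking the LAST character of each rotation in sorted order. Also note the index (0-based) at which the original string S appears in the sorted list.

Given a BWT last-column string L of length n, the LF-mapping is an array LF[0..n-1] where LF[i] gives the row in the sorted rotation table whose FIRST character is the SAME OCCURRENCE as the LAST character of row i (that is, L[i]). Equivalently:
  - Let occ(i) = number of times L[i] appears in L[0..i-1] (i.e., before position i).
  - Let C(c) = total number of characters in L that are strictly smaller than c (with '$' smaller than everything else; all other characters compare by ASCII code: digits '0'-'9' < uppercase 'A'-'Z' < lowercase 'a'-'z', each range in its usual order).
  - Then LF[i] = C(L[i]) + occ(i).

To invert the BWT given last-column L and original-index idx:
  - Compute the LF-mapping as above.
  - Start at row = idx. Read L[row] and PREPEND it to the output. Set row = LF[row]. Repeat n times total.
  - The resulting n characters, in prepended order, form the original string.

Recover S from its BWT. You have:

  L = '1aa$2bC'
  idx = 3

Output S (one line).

Answer: Cba2a1$

Derivation:
LF mapping: 1 4 5 0 2 6 3
Walk LF starting at row 3, prepending L[row]:
  step 1: row=3, L[3]='$', prepend. Next row=LF[3]=0
  step 2: row=0, L[0]='1', prepend. Next row=LF[0]=1
  step 3: row=1, L[1]='a', prepend. Next row=LF[1]=4
  step 4: row=4, L[4]='2', prepend. Next row=LF[4]=2
  step 5: row=2, L[2]='a', prepend. Next row=LF[2]=5
  step 6: row=5, L[5]='b', prepend. Next row=LF[5]=6
  step 7: row=6, L[6]='C', prepend. Next row=LF[6]=3
Reversed output: Cba2a1$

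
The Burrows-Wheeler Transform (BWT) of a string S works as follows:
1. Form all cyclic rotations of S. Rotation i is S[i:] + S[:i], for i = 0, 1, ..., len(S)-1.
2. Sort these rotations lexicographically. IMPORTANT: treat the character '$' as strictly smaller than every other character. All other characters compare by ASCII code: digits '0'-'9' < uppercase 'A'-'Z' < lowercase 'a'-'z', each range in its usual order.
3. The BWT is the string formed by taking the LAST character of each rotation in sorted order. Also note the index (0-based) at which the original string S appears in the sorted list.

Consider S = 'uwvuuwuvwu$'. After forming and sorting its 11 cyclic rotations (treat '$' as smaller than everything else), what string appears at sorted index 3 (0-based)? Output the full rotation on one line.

All 11 rotations (rotation i = S[i:]+S[:i]):
  rot[0] = uwvuuwuvwu$
  rot[1] = wvuuwuvwu$u
  rot[2] = vuuwuvwu$uw
  rot[3] = uuwuvwu$uwv
  rot[4] = uwuvwu$uwvu
  rot[5] = wuvwu$uwvuu
  rot[6] = uvwu$uwvuuw
  rot[7] = vwu$uwvuuwu
  rot[8] = wu$uwvuuwuv
  rot[9] = u$uwvuuwuvw
  rot[10] = $uwvuuwuvwu
Sorted (with $ < everything):
  sorted[0] = $uwvuuwuvwu
  sorted[1] = u$uwvuuwuvw
  sorted[2] = uuwuvwu$uwv
  sorted[3] = uvwu$uwvuuw
  sorted[4] = uwuvwu$uwvu
  sorted[5] = uwvuuwuvwu$
  sorted[6] = vuuwuvwu$uw
  sorted[7] = vwu$uwvuuwu
  sorted[8] = wu$uwvuuwuv
  sorted[9] = wuvwu$uwvuu
  sorted[10] = wvuuwuvwu$u
sorted[3] = uvwu$uwvuuw

Answer: uvwu$uwvuuw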